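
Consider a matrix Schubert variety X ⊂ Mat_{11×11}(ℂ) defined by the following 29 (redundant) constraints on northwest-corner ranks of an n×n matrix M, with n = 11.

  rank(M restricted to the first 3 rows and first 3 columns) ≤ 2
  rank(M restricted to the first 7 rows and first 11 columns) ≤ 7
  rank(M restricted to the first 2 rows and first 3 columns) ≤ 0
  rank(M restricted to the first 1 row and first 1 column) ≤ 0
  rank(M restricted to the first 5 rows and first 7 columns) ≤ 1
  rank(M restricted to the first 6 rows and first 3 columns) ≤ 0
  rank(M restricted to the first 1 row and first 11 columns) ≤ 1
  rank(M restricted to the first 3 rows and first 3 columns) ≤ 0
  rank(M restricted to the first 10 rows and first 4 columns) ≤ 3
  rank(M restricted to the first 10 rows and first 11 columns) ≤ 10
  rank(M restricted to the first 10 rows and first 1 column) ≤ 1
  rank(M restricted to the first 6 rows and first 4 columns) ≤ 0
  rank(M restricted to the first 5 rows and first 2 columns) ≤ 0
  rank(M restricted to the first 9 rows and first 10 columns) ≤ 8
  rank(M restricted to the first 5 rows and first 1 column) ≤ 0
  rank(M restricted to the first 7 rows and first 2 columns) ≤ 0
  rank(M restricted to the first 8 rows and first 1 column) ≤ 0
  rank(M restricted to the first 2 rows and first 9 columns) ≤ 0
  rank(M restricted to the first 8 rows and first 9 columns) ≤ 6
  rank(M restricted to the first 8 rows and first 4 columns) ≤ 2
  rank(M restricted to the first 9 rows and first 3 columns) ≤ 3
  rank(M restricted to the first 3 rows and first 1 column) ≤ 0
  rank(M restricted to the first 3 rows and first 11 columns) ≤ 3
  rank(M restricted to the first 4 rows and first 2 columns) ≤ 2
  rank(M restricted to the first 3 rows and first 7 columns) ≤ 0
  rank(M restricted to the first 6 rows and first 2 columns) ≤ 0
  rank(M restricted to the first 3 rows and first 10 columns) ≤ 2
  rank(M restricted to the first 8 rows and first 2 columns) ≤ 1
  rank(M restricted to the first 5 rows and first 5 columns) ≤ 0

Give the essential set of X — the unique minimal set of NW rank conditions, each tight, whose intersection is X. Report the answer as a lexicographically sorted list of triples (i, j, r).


Recovering R(i,j) via the rank-extension bound from the 29 conditions:

  R[1]: 0 0 0 0 0 0 0 0 0 1 1
  R[2]: 0 0 0 0 0 0 0 0 0 1 2
  R[3]: 0 0 0 0 0 0 0 1 1 2 3
  R[4]: 0 0 0 0 0 1 1 2 2 3 4
  R[5]: 0 0 0 0 0 1 1 2 3 4 5
  R[6]: 0 0 0 0 1 2 2 3 4 5 6
  R[7]: 0 0 1 1 2 3 3 4 5 6 7
  R[8]: 0 1 2 2 3 4 4 5 6 7 8
  R[9]: 1 2 3 3 4 5 5 6 7 8 9
  R[10]: 1 2 3 3 4 5 6 7 8 9 10
  R[11]: 1 2 3 4 5 6 7 8 9 10 11

the unique w with this rank table is (10, 11, 8, 6, 9, 5, 3, 2, 1, 7, 4).

Fulton essential set (8 of the 44 Rothe cells):

[(2, 9, 0), (3, 7, 0), (5, 5, 0), (5, 7, 1), (6, 4, 0), (7, 2, 0), (8, 1, 0), (10, 4, 3)]


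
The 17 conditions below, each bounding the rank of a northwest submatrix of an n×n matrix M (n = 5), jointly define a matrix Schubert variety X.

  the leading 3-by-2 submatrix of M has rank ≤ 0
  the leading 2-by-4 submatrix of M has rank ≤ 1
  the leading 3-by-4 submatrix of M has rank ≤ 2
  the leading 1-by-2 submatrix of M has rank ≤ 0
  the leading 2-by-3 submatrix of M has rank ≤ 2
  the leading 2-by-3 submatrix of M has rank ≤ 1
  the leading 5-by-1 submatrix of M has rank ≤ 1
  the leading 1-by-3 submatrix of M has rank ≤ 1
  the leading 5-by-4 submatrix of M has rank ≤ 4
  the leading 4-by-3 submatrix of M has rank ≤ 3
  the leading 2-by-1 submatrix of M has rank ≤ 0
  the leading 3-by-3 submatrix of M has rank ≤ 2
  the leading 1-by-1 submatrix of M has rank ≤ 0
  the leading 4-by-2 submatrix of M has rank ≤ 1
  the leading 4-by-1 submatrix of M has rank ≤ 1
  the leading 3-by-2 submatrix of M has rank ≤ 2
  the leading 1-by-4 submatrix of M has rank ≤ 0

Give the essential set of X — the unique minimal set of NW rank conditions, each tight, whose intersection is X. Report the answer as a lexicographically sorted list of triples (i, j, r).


Computing R[i][j] = min implied NW-rank bound (n=5, 17 conditions):

  R[1]: 0, 0, 0, 0, 1
  R[2]: 0, 0, 1, 1, 2
  R[3]: 0, 0, 1, 2, 3
  R[4]: 1, 1, 2, 3, 4
  R[5]: 1, 2, 3, 4, 5

second differences of R give the permutation w = (5, 3, 4, 1, 2).

|D(w)|=8, |Ess(w)|=2:

[(1, 4, 0), (3, 2, 0)]


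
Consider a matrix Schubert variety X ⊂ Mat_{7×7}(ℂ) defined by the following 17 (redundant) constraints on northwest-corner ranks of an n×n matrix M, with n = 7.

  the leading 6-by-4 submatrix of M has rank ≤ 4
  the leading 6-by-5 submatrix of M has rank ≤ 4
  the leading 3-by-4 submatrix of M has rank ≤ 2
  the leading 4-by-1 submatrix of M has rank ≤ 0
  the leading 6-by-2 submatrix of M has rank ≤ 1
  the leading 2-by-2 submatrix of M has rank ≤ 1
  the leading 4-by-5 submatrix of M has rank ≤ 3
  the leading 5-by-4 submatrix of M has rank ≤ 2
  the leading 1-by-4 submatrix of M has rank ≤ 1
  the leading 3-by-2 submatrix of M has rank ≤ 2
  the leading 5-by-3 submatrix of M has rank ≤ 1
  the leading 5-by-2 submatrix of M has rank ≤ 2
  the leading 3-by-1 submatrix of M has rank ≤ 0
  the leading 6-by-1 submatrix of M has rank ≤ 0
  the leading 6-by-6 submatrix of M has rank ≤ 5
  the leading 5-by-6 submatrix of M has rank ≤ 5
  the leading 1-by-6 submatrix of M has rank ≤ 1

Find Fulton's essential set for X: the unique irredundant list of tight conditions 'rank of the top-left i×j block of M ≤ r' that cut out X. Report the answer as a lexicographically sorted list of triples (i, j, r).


Rank table r_w(7×7) implied by the 17 constraints:

  0 | 1 | 1 | 1 | 1 | 1 | 1
  0 | 1 | 1 | 2 | 2 | 2 | 2
  0 | 1 | 1 | 2 | 3 | 3 | 3
  0 | 1 | 1 | 2 | 3 | 4 | 4
  0 | 1 | 1 | 2 | 3 | 4 | 5
  0 | 1 | 2 | 3 | 4 | 5 | 6
  1 | 2 | 3 | 4 | 5 | 6 | 7

giving w = (2, 4, 5, 6, 7, 3, 1) via Δ²R.

Rothe diagram D(w) (10 cells), 2 SE-corners (essential conditions):

[(5, 3, 1), (6, 1, 0)]


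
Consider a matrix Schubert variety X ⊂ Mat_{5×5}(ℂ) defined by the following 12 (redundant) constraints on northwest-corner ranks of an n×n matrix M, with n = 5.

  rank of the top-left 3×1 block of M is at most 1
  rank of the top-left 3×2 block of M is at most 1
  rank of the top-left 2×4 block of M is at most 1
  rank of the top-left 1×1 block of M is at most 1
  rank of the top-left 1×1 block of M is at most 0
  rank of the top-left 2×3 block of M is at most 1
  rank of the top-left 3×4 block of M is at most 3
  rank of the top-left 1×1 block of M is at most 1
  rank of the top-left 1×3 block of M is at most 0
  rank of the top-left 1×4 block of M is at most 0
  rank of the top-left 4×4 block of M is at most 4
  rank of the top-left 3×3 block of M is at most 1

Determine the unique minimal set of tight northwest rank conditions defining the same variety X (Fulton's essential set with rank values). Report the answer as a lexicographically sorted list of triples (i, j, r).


Propagating the 12 rank bounds to every northwest block:

  R[1]: 0 0 0 0 1
  R[2]: 1 1 1 1 2
  R[3]: 1 1 1 2 3
  R[4]: 1 2 2 3 4
  R[5]: 1 2 3 4 5

giving w = (5, 1, 4, 2, 3) via Δ²R.

ℓ(w)=6; the 2 essential cells (i,j,r):

[(1, 4, 0), (3, 3, 1)]


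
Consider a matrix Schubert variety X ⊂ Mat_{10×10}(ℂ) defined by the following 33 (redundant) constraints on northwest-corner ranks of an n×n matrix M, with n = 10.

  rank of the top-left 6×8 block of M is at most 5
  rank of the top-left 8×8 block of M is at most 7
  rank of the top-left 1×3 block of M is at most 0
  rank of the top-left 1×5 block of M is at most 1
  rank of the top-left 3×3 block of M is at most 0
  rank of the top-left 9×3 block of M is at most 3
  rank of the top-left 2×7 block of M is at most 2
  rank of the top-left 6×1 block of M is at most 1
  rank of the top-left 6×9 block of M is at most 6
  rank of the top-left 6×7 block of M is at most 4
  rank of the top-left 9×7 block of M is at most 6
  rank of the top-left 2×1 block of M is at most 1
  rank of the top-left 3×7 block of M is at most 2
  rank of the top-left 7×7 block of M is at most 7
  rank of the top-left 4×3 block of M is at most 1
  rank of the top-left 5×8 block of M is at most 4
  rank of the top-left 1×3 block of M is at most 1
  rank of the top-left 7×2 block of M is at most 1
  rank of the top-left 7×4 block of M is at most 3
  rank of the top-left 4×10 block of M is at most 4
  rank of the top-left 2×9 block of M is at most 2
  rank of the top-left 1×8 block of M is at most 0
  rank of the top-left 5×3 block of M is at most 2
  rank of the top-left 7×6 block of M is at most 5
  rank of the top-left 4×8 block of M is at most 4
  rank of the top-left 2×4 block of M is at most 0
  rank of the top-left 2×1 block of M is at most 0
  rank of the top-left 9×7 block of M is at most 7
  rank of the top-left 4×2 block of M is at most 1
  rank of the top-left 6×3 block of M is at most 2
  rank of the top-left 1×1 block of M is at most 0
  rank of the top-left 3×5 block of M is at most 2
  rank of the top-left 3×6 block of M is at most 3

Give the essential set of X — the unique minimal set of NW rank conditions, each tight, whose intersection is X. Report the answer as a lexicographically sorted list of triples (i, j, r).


Computing R[i][j] = min implied NW-rank bound (n=10, 33 conditions):

  R[1]: 0  0  0  0  0  0  0  0  1  1
  R[2]: 0  0  0  0  1  1  1  1  2  2
  R[3]: 0  0  0  1  2  2  2  2  3  3
  R[4]: 1  1  1  2  3  3  3  3  4  4
  R[5]: 1  1  2  3  4  4  4  4  5  5
  R[6]: 1  1  2  3  4  4  4  5  6  6
  R[7]: 1  1  2  3  4  5  5  6  7  7
  R[8]: 1  2  3  4  5  6  6  7  8  8
  R[9]: 1  2  3  4  5  6  6  7  8  9
  R[10]: 1  2  3  4  5  6  7  8  9  10

giving w = (9, 5, 4, 1, 3, 8, 6, 2, 10, 7) via Δ²R.

|D(w)|=21, |Ess(w)|=6:

[(1, 8, 0), (2, 4, 0), (3, 3, 0), (6, 7, 4), (7, 2, 1), (9, 7, 6)]


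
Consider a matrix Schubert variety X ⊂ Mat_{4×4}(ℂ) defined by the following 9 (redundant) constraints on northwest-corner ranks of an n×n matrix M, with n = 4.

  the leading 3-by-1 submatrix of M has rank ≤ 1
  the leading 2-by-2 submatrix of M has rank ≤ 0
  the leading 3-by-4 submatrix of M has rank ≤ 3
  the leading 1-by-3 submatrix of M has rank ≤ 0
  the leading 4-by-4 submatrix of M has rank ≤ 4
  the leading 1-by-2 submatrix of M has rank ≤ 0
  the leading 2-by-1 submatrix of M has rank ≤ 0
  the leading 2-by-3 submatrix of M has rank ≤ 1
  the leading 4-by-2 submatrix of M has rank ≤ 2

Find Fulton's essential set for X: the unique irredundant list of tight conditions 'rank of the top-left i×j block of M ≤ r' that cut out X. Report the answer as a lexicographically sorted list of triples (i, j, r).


Propagating the 9 rank bounds to every northwest block:

  R[1]: 0, 0, 0, 1
  R[2]: 0, 0, 1, 2
  R[3]: 1, 1, 2, 3
  R[4]: 1, 2, 3, 4

the unique w with this rank table is (4, 3, 1, 2).

Fulton essential set (2 of the 5 Rothe cells):

[(1, 3, 0), (2, 2, 0)]


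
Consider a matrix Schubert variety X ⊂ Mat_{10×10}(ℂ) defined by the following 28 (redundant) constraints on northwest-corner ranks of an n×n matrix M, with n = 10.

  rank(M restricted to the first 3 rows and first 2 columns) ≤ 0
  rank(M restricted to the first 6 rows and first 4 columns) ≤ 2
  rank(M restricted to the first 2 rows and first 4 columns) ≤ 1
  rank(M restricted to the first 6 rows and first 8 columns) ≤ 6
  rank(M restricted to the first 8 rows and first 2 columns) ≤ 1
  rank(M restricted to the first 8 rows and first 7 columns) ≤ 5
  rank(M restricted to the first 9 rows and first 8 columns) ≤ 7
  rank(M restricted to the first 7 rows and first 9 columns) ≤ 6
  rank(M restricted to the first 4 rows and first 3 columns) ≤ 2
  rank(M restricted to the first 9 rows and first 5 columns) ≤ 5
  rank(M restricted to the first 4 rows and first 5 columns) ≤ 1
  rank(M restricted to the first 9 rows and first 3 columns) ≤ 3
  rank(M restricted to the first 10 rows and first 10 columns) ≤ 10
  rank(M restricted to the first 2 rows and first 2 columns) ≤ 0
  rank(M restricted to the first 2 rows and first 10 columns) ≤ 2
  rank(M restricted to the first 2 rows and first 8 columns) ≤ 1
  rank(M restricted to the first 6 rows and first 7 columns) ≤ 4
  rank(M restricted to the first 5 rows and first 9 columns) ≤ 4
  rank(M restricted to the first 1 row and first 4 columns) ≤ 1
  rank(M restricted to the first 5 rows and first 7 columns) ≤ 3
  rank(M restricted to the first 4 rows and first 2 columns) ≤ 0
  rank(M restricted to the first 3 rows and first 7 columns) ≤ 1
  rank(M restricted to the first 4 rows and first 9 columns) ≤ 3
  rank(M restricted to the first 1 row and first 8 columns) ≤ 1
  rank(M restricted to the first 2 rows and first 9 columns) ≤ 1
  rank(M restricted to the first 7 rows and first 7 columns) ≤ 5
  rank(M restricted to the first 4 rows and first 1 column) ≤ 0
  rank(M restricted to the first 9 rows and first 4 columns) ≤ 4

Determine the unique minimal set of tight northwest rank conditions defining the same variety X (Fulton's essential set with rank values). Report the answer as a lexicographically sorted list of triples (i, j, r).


Computing R[i][j] = min implied NW-rank bound (n=10, 28 conditions):

  row 1: 0, 0, 1, 1, 1, 1, 1, 1, 1, 1
  row 2: 0, 0, 1, 1, 1, 1, 1, 1, 1, 2
  row 3: 0, 0, 1, 1, 1, 1, 1, 2, 2, 3
  row 4: 0, 0, 1, 1, 1, 2, 2, 3, 3, 4
  row 5: 1, 1, 2, 2, 2, 3, 3, 4, 4, 5
  row 6: 1, 1, 2, 2, 3, 4, 4, 5, 5, 6
  row 7: 1, 1, 2, 3, 4, 5, 5, 6, 6, 7
  row 8: 1, 1, 2, 3, 4, 5, 5, 6, 7, 8
  row 9: 1, 2, 3, 4, 5, 6, 6, 7, 8, 9
  row 10: 1, 2, 3, 4, 5, 6, 7, 8, 9, 10

so w = (3, 10, 8, 6, 1, 5, 4, 9, 2, 7).

Fulton essential set (7 of the 25 Rothe cells):

[(2, 9, 1), (3, 7, 1), (4, 2, 0), (4, 5, 1), (6, 4, 2), (8, 2, 1), (8, 7, 5)]


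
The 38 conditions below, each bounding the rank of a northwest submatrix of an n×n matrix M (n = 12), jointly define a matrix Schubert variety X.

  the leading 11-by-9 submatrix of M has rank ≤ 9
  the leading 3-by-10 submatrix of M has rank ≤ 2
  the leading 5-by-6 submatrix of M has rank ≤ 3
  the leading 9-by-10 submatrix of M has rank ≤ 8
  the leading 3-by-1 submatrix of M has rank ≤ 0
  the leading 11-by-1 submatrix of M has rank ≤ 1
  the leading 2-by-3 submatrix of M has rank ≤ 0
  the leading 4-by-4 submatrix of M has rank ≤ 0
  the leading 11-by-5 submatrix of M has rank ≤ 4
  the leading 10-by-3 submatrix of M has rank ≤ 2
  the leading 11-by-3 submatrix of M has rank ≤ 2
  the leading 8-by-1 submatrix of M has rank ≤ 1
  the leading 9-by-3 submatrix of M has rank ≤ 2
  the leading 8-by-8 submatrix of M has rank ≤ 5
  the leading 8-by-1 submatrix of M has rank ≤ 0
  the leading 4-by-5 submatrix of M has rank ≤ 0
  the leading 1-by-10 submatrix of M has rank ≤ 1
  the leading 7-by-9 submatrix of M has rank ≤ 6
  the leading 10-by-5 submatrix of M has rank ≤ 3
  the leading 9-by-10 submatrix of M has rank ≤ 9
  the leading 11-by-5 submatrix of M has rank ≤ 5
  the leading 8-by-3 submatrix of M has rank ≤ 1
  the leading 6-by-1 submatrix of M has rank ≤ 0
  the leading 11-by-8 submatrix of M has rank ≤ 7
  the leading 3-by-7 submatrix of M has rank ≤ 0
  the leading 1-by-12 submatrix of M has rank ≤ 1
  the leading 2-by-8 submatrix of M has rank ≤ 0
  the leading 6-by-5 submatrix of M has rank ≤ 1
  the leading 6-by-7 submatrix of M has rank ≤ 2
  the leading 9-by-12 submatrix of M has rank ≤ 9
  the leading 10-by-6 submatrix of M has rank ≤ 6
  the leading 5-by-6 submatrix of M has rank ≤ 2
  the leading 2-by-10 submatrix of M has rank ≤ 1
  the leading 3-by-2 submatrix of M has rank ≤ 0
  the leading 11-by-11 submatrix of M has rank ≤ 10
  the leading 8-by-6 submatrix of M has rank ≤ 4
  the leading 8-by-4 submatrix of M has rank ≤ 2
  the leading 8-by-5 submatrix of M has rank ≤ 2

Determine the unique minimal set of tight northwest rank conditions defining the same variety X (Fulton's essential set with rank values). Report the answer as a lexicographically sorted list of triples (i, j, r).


Computing R[i][j] = min implied NW-rank bound (n=12, 38 conditions):

  0  0  0  0  0  0  0  0  1  1  1  1
  0  0  0  0  0  0  0  0  1  1  2  2
  0  0  0  0  0  0  0  1  2  2  3  3
  0  0  0  0  0  1  1  2  3  3  4  4
  0  1  1  1  1  2  2  3  4  4  5  5
  0  1  1  1  1  2  2  3  4  5  6  6
  0  1  1  2  2  3  3  4  5  6  7  7
  0  1  1  2  2  3  4  5  6  7  8  8
  1  2  2  3  3  4  5  6  7  8  9  9
  1  2  2  3  3  4  5  6  7  8  9  10
  1  2  2  3  4  5  6  7  8  9  10  11
  1  2  3  4  5  6  7  8  9  10  11  12

the unique w with this rank table is (9, 11, 8, 6, 2, 10, 4, 7, 1, 12, 5, 3).

Rothe diagram D(w) (43 cells), 11 SE-corners (essential conditions):

[(2, 8, 0), (2, 10, 1), (3, 7, 0), (4, 5, 0), (6, 5, 1), (6, 7, 2), (8, 1, 0), (8, 3, 1), (8, 5, 2), (10, 5, 3), (11, 3, 2)]


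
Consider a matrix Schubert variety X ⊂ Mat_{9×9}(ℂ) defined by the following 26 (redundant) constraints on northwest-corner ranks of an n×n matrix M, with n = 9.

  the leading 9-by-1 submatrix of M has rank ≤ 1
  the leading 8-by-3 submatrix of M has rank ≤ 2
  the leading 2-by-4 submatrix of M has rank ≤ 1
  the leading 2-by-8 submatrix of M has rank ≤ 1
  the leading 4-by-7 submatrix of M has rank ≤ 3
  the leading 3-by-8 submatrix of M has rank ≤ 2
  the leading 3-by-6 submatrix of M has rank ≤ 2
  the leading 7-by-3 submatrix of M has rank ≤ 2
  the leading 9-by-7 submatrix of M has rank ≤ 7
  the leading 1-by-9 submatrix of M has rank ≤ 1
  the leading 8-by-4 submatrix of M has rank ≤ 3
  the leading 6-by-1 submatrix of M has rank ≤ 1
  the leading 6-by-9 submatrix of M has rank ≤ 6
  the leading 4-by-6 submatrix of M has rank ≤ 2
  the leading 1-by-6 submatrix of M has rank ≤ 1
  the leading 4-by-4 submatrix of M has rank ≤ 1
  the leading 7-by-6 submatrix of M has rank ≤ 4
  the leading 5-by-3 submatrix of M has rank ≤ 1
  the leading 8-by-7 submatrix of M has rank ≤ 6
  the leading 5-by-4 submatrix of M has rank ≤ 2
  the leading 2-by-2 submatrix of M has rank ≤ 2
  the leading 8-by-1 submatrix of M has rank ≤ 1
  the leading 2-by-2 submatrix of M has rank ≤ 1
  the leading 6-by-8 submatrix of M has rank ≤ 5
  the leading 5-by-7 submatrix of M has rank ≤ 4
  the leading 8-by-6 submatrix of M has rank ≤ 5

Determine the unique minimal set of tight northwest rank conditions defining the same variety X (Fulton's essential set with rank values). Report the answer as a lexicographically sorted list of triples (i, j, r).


Recovering R(i,j) via the rank-extension bound from the 26 conditions:

  1  1  1  1  1  1  1  1  1
  1  1  1  1  1  1  1  1  2
  1  1  1  1  2  2  2  2  3
  1  1  1  1  2  2  3  3  4
  1  1  1  2  3  3  4  4  5
  1  2  2  3  4  4  5  5  6
  1  2  2  3  4  4  5  6  7
  1  2  2  3  4  5  6  7  8
  1  2  3  4  5  6  7  8  9

so w = (1, 9, 5, 7, 4, 2, 8, 6, 3).

6 SE-corners of the 19-cell Rothe diagram give Ess(w):

[(2, 8, 1), (4, 4, 1), (4, 6, 2), (5, 3, 1), (7, 6, 4), (8, 3, 2)]


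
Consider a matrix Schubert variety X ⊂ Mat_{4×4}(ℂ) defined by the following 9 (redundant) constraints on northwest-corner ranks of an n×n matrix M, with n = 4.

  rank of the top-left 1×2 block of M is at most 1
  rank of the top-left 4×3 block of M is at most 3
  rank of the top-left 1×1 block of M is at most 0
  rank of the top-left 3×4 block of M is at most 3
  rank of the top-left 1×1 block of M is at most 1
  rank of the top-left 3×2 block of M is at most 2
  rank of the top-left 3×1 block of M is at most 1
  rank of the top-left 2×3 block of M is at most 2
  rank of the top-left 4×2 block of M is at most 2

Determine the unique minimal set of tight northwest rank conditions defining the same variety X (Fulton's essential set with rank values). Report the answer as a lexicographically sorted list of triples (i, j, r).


Computing R[i][j] = min implied NW-rank bound (n=4, 9 conditions):

  row 1: 0  1  1  1
  row 2: 1  2  2  2
  row 3: 1  2  3  3
  row 4: 1  2  3  4

hence w(1..4) = (2, 1, 3, 4).

1 SE-corner of the 1-cell Rothe diagram gives Ess(w):

[(1, 1, 0)]


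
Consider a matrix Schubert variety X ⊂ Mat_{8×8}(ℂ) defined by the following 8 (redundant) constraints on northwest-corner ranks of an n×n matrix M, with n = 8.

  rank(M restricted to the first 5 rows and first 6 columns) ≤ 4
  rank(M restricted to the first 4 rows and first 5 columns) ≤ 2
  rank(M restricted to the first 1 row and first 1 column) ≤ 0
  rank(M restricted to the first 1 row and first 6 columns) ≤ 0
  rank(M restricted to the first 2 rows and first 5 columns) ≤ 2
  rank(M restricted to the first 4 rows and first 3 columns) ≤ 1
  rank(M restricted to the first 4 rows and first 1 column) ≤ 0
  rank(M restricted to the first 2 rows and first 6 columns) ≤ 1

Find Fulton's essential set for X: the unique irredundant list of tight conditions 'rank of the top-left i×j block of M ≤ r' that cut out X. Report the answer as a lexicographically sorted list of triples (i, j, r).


The tightest implied rank at each (i,j), from the 8 conditions:

  R[1]: 0  0  0  0  0  0  1  1
  R[2]: 0  1  1  1  1  1  2  2
  R[3]: 0  1  1  2  2  2  3  3
  R[4]: 0  1  1  2  2  3  4  4
  R[5]: 1  2  2  3  3  4  5  5
  R[6]: 1  2  3  4  4  5  6  6
  R[7]: 1  2  3  4  5  6  7  7
  R[8]: 1  2  3  4  5  6  7  8

giving w = (7, 2, 4, 6, 1, 3, 5, 8) via Δ²R.

4 SE-corners of the 12-cell Rothe diagram give Ess(w):

[(1, 6, 0), (4, 1, 0), (4, 3, 1), (4, 5, 2)]


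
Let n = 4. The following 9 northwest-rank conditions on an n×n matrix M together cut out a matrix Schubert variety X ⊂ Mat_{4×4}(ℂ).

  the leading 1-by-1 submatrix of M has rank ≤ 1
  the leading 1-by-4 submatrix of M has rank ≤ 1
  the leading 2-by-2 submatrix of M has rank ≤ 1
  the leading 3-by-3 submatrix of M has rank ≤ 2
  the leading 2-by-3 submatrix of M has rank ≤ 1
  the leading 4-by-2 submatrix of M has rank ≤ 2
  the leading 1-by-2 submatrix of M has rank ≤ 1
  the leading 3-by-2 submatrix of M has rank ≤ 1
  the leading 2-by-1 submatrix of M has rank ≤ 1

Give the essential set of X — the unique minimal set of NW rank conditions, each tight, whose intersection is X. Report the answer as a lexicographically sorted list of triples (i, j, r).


Computing R[i][j] = min implied NW-rank bound (n=4, 9 conditions):

  i=1: 1 1 1 1
  i=2: 1 1 1 2
  i=3: 1 1 2 3
  i=4: 1 2 3 4

second differences of R give the permutation w = (1, 4, 3, 2).

Fulton essential set (2 of the 3 Rothe cells):

[(2, 3, 1), (3, 2, 1)]


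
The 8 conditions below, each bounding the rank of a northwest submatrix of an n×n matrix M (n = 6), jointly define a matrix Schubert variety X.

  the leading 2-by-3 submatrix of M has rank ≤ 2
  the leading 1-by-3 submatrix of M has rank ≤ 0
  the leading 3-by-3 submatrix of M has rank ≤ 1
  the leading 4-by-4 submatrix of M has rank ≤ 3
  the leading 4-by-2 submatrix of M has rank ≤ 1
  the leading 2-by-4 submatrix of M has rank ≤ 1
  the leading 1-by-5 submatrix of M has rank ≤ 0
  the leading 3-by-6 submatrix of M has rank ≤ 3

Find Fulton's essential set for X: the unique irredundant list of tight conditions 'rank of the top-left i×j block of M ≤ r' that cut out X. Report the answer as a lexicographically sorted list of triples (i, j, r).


Recovering R(i,j) via the rank-extension bound from the 8 conditions:

  R[1]: 0, 0, 0, 0, 0, 1
  R[2]: 1, 1, 1, 1, 1, 2
  R[3]: 1, 1, 1, 2, 2, 3
  R[4]: 1, 1, 2, 3, 3, 4
  R[5]: 1, 2, 3, 4, 4, 5
  R[6]: 1, 2, 3, 4, 5, 6

hence w(1..6) = (6, 1, 4, 3, 2, 5).

|D(w)|=8, |Ess(w)|=3:

[(1, 5, 0), (3, 3, 1), (4, 2, 1)]


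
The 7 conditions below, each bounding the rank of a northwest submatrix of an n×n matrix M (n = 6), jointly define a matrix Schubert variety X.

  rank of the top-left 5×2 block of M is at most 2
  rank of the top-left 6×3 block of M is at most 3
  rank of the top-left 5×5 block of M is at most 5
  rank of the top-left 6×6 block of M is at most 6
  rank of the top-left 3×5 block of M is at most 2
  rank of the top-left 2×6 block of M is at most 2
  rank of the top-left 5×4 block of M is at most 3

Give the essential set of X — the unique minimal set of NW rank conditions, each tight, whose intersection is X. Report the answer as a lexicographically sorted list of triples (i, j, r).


Reconstructing r_w from the 7 given conditions:

  i=1: 1  1  1  1  1  1
  i=2: 1  2  2  2  2  2
  i=3: 1  2  2  2  2  3
  i=4: 1  2  3  3  3  4
  i=5: 1  2  3  3  4  5
  i=6: 1  2  3  4  5  6

giving w = (1, 2, 6, 3, 5, 4) via Δ²R.

D(w) has 4 cells with 2 SE-corners; essential set:

[(3, 5, 2), (5, 4, 3)]


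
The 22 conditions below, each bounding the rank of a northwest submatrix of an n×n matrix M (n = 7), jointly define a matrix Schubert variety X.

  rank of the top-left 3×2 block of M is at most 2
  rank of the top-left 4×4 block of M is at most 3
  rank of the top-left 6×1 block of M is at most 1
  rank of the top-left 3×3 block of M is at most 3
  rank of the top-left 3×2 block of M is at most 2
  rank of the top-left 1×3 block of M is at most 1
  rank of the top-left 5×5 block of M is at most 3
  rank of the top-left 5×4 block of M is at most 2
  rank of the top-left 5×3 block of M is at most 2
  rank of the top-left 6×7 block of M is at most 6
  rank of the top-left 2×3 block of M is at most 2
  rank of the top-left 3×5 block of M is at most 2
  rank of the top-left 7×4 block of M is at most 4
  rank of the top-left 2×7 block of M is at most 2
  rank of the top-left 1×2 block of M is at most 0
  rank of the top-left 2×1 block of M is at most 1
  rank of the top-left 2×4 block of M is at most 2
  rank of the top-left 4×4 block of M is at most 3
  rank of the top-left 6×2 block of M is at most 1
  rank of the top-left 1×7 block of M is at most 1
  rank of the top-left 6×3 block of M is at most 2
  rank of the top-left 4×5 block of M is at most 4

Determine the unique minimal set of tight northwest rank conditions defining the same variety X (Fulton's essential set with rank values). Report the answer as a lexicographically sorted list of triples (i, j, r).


Computing R[i][j] = min implied NW-rank bound (n=7, 22 conditions):

  row 1: 0 | 0 | 1 | 1 | 1 | 1 | 1
  row 2: 1 | 1 | 2 | 2 | 2 | 2 | 2
  row 3: 1 | 1 | 2 | 2 | 2 | 3 | 3
  row 4: 1 | 1 | 2 | 2 | 3 | 4 | 4
  row 5: 1 | 1 | 2 | 2 | 3 | 4 | 5
  row 6: 1 | 1 | 2 | 3 | 4 | 5 | 6
  row 7: 1 | 2 | 3 | 4 | 5 | 6 | 7

reading off 1-entries of Δ²R: w = (3, 1, 6, 5, 7, 4, 2).

Fulton essential set (4 of the 10 Rothe cells):

[(1, 2, 0), (3, 5, 2), (5, 4, 2), (6, 2, 1)]


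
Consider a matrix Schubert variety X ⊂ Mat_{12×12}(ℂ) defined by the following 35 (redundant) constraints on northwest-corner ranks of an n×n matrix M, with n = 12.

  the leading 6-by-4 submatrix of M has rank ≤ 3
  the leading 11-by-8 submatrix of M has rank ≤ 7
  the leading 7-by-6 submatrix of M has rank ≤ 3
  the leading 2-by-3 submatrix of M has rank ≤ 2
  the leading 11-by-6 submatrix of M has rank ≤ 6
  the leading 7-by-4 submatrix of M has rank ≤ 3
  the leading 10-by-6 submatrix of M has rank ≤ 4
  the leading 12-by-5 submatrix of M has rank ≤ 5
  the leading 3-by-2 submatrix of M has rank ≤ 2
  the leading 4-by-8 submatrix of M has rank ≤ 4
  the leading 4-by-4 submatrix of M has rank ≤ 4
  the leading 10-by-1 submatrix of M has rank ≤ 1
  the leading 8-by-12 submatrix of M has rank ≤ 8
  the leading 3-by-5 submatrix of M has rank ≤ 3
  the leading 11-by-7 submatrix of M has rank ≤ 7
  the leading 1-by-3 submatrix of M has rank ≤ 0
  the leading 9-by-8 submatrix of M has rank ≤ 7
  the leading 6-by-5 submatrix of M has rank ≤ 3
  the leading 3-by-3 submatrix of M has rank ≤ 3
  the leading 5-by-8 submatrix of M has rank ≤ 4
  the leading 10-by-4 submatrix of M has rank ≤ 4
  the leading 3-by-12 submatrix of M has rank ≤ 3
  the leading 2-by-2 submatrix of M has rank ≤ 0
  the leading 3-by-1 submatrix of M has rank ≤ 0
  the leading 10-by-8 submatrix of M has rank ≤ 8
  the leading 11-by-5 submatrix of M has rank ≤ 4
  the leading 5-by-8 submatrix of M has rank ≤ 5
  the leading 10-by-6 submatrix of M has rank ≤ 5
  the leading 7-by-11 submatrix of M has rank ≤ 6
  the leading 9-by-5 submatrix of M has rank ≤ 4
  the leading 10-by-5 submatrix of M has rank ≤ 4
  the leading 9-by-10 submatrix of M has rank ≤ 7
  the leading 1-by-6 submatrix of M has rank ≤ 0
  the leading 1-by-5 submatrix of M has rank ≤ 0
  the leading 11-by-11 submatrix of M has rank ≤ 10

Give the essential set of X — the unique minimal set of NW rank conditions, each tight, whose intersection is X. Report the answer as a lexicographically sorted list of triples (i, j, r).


Propagating the 35 rank bounds to every northwest block:

  row 1: 0 | 0 | 0 | 0 | 0 | 0 | 1 | 1 | 1 | 1 | 1 | 1
  row 2: 0 | 0 | 1 | 1 | 1 | 1 | 2 | 2 | 2 | 2 | 2 | 2
  row 3: 0 | 1 | 2 | 2 | 2 | 2 | 3 | 3 | 3 | 3 | 3 | 3
  row 4: 1 | 2 | 3 | 3 | 3 | 3 | 4 | 4 | 4 | 4 | 4 | 4
  row 5: 1 | 2 | 3 | 3 | 3 | 3 | 4 | 4 | 5 | 5 | 5 | 5
  row 6: 1 | 2 | 3 | 3 | 3 | 3 | 4 | 5 | 6 | 6 | 6 | 6
  row 7: 1 | 2 | 3 | 3 | 3 | 3 | 4 | 5 | 6 | 6 | 6 | 7
  row 8: 1 | 2 | 3 | 4 | 4 | 4 | 5 | 6 | 7 | 7 | 7 | 8
  row 9: 1 | 2 | 3 | 4 | 4 | 4 | 5 | 6 | 7 | 7 | 8 | 9
  row 10: 1 | 2 | 3 | 4 | 4 | 4 | 5 | 6 | 7 | 8 | 9 | 10
  row 11: 1 | 2 | 3 | 4 | 4 | 5 | 6 | 7 | 8 | 9 | 10 | 11
  row 12: 1 | 2 | 3 | 4 | 5 | 6 | 7 | 8 | 9 | 10 | 11 | 12

so w = (7, 3, 2, 1, 9, 8, 12, 4, 11, 10, 6, 5).

D(w) has 27 cells with 9 SE-corners; essential set:

[(1, 6, 0), (2, 2, 0), (3, 1, 0), (5, 8, 4), (7, 6, 3), (7, 11, 6), (9, 10, 7), (10, 6, 4), (11, 5, 4)]


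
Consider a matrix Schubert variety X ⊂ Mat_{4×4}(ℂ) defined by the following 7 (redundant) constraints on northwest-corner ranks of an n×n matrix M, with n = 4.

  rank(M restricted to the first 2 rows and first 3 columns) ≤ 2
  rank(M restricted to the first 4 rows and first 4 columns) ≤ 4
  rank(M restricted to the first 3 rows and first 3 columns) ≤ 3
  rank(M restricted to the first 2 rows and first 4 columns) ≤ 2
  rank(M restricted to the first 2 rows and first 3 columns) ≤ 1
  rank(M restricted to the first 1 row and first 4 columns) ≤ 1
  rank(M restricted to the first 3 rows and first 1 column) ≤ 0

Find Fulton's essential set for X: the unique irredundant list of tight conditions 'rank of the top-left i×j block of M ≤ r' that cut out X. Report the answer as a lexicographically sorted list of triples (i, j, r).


The tightest implied rank at each (i,j), from the 7 conditions:

  0 | 1 | 1 | 1
  0 | 1 | 1 | 2
  0 | 1 | 2 | 3
  1 | 2 | 3 | 4

second differences of R give the permutation w = (2, 4, 3, 1).

|D(w)|=4, |Ess(w)|=2:

[(2, 3, 1), (3, 1, 0)]


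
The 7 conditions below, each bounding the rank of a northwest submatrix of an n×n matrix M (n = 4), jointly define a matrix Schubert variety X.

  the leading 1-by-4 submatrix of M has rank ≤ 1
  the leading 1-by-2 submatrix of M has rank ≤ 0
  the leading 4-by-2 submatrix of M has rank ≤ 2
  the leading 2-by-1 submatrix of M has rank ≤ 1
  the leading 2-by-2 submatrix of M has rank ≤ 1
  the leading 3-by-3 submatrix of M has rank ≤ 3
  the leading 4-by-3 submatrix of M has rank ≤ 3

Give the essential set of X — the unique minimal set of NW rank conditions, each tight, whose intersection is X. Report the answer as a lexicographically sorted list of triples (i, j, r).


Rank table r_w(4×4) implied by the 7 constraints:

  R[1]: 0  0  1  1
  R[2]: 1  1  2  2
  R[3]: 1  2  3  3
  R[4]: 1  2  3  4

reading off 1-entries of Δ²R: w = (3, 1, 2, 4).

|D(w)|=2, |Ess(w)|=1:

[(1, 2, 0)]


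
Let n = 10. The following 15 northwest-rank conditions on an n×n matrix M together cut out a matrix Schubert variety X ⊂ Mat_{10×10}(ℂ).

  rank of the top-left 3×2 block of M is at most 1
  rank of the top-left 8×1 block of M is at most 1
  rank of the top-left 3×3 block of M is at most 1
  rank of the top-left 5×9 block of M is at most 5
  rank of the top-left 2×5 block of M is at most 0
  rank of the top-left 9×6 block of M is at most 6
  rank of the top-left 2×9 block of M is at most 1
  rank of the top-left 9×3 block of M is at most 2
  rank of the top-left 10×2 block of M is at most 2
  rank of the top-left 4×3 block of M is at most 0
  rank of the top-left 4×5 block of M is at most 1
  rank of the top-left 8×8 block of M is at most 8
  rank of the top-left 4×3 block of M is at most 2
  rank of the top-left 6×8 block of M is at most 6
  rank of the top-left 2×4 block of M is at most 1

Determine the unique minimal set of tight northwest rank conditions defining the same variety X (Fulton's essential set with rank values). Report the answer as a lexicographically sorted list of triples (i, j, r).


Propagating the 15 rank bounds to every northwest block:

  row 1: 0 0 0 0 0 1 1 1 1 1
  row 2: 0 0 0 0 0 1 1 1 1 2
  row 3: 0 0 0 1 1 2 2 2 2 3
  row 4: 0 0 0 1 1 2 3 3 3 4
  row 5: 1 1 1 2 2 3 4 4 4 5
  row 6: 1 2 2 3 3 4 5 5 5 6
  row 7: 1 2 2 3 4 5 6 6 6 7
  row 8: 1 2 2 3 4 5 6 7 7 8
  row 9: 1 2 2 3 4 5 6 7 8 9
  row 10: 1 2 3 4 5 6 7 8 9 10

second differences of R give the permutation w = (6, 10, 4, 7, 1, 2, 5, 8, 9, 3).

Rothe diagram D(w) (23 cells), 5 SE-corners (essential conditions):

[(2, 5, 0), (2, 9, 1), (4, 3, 0), (4, 5, 1), (9, 3, 2)]


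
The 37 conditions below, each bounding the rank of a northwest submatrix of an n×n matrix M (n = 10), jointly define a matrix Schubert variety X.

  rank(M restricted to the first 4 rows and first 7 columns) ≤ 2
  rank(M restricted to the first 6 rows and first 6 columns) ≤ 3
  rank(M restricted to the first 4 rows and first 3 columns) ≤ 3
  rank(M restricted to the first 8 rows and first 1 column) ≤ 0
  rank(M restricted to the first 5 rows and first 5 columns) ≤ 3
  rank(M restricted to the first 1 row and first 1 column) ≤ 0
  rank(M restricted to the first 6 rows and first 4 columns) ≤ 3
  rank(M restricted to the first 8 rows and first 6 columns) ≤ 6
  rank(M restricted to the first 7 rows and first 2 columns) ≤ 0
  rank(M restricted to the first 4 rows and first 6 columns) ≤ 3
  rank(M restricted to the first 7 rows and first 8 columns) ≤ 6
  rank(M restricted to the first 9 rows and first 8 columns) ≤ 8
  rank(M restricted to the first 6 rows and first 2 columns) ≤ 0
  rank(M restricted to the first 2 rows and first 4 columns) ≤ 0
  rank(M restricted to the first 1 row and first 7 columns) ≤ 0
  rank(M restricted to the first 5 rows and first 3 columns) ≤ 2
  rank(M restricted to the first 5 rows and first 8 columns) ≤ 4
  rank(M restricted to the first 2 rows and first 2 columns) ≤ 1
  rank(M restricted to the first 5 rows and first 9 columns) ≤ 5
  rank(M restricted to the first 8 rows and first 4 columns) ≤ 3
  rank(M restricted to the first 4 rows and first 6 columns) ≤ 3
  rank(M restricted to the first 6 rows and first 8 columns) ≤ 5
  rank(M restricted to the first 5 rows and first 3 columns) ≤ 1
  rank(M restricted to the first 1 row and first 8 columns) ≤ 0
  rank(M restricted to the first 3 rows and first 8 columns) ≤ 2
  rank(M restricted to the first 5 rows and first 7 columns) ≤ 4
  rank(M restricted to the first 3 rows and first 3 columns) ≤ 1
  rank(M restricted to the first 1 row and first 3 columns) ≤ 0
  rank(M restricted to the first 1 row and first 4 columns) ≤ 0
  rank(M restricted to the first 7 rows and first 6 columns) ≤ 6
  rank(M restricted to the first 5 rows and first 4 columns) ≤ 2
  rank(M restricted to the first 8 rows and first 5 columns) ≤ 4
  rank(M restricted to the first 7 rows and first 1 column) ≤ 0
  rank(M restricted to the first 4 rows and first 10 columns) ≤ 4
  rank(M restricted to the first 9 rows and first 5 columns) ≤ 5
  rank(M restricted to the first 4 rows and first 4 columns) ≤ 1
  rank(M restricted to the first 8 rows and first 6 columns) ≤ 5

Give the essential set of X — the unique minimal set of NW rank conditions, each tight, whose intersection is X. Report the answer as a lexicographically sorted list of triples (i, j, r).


Computing R[i][j] = min implied NW-rank bound (n=10, 37 conditions):

  R[1]: 0 | 0 | 0 | 0 | 0 | 0 | 0 | 0 | 1 | 1
  R[2]: 0 | 0 | 0 | 0 | 1 | 1 | 1 | 1 | 2 | 2
  R[3]: 0 | 0 | 1 | 1 | 2 | 2 | 2 | 2 | 3 | 3
  R[4]: 0 | 0 | 1 | 1 | 2 | 2 | 2 | 3 | 4 | 4
  R[5]: 0 | 0 | 1 | 2 | 3 | 3 | 3 | 4 | 5 | 5
  R[6]: 0 | 0 | 1 | 2 | 3 | 3 | 4 | 5 | 6 | 6
  R[7]: 0 | 0 | 1 | 2 | 3 | 4 | 5 | 6 | 7 | 7
  R[8]: 0 | 1 | 2 | 3 | 4 | 5 | 6 | 7 | 8 | 8
  R[9]: 1 | 2 | 3 | 4 | 5 | 6 | 7 | 8 | 9 | 9
  R[10]: 1 | 2 | 3 | 4 | 5 | 6 | 7 | 8 | 9 | 10

second differences of R give the permutation w = (9, 5, 3, 8, 4, 7, 6, 2, 1, 10).

7 SE-corners of the 27-cell Rothe diagram give Ess(w):

[(1, 8, 0), (2, 4, 0), (4, 4, 1), (4, 7, 2), (6, 6, 3), (7, 2, 0), (8, 1, 0)]


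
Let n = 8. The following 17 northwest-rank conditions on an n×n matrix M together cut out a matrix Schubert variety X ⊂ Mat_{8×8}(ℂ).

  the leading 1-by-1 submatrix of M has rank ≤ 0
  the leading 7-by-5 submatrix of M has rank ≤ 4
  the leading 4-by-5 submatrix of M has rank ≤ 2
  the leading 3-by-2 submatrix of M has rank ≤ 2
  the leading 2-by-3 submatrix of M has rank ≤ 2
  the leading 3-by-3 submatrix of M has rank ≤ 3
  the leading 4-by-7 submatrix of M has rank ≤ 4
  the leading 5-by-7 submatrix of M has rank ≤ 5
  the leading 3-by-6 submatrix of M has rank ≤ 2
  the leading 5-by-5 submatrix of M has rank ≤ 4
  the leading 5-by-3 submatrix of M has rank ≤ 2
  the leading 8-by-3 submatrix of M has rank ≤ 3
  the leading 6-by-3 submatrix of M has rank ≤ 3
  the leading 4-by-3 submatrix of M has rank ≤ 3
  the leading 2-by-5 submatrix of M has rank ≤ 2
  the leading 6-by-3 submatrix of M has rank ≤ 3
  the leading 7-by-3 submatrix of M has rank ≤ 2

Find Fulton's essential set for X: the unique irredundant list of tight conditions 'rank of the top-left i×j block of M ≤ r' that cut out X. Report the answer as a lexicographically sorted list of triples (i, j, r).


Rank table r_w(8×8) implied by the 17 constraints:

  row 1: 0  1  1  1  1  1  1  1
  row 2: 1  2  2  2  2  2  2  2
  row 3: 1  2  2  2  2  2  3  3
  row 4: 1  2  2  2  2  3  4  4
  row 5: 1  2  2  3  3  4  5  5
  row 6: 1  2  2  3  4  5  6  6
  row 7: 1  2  2  3  4  5  6  7
  row 8: 1  2  3  4  5  6  7  8

so w = (2, 1, 7, 6, 4, 5, 8, 3).

|D(w)|=11, |Ess(w)|=4:

[(1, 1, 0), (3, 6, 2), (4, 5, 2), (7, 3, 2)]


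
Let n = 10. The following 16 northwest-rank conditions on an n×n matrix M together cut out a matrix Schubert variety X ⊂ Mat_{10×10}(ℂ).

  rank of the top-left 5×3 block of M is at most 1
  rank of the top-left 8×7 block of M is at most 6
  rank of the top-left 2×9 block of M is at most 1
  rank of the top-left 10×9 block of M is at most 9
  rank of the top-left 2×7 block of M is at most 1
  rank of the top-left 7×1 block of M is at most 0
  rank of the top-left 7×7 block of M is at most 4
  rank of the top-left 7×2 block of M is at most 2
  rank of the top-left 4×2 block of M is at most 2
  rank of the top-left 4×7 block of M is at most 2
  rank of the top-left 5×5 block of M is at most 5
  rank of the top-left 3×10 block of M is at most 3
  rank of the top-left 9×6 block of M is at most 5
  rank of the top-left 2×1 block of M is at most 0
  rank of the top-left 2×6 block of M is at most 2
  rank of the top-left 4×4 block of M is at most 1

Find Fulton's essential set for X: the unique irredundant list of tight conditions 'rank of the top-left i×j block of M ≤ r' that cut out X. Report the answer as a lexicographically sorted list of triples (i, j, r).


The tightest implied rank at each (i,j), from the 16 conditions:

  R[1]: 0 1 1 1 1 1 1 1 1 1
  R[2]: 0 1 1 1 1 1 1 1 1 2
  R[3]: 0 1 1 1 2 2 2 2 2 3
  R[4]: 0 1 1 1 2 2 2 3 3 4
  R[5]: 0 1 1 2 3 3 3 4 4 5
  R[6]: 0 1 2 3 4 4 4 5 5 6
  R[7]: 0 1 2 3 4 4 4 5 6 7
  R[8]: 1 2 3 4 5 5 5 6 7 8
  R[9]: 1 2 3 4 5 5 6 7 8 9
  R[10]: 1 2 3 4 5 6 7 8 9 10

second differences of R give the permutation w = (2, 10, 5, 8, 4, 3, 9, 1, 7, 6).

Rothe diagram D(w) (24 cells), 7 SE-corners (essential conditions):

[(2, 9, 1), (4, 4, 1), (4, 7, 2), (5, 3, 1), (7, 1, 0), (7, 7, 4), (9, 6, 5)]
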